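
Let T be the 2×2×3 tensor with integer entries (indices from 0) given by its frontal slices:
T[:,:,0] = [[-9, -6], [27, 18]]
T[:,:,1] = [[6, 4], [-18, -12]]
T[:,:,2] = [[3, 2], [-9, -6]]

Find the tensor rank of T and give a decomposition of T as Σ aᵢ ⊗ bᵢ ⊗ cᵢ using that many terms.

Lower bound: T ≠ 0 (e.g. T[0,0,0] = -9), so rank(T) ≥ 1.
Upper bound: the mode-1 fibre T[:,0,0] = [-9, 27] gives a = [1, -3] (primitive direction); the mode-2 fibre T[0,:,0] = [-9, -6] gives b = [3, 2]; then c[k] = T[0,0,k] / (a[0]·b[0]) = [-9, 6, 3] / 3 = [-3, 2, 1].
Expanding [1, -3] ⊗ [3, 2] ⊗ [-3, 2, 1] reproduces all 12 entries of T, so T = [1, -3] ⊗ [3, 2] ⊗ [-3, 2, 1] and rank(T) ≤ 1.
These bounds meet, so rank(T) = 1.

rank(T) = 1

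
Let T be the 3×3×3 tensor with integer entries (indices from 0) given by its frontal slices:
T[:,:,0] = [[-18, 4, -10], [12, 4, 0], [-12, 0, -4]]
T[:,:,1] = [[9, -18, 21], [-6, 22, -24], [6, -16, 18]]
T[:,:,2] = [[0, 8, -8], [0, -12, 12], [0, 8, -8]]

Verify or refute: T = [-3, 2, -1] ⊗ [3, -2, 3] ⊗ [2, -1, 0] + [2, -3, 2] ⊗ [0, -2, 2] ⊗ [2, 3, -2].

No

Reconstruct entry (2,0,0) from the claimed factors: Σₗ aₗ[2]bₗ[0]cₗ[0] = (-1)·(3)·(2) + (2)·(0)·(2) = -6, but T[2,0,0] = -12. The claim is false.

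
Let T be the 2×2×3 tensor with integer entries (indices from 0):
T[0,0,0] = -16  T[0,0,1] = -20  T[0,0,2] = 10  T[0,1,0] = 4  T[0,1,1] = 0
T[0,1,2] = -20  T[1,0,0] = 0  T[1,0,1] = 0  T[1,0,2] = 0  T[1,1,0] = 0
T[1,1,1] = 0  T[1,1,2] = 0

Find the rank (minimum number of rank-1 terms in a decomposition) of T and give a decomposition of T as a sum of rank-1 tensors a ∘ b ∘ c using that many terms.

Lower bound: the mode-3 unfolding of T (rows indexed by k, columns by (i,j) = (0,0), (0,1), (1,0), (1,1)) is [[-16, 4, 0, 0], [-20, 0, 0, 0], [10, -20, 0, 0]].
There the 2×2 minor on rows k ∈ {0, 1}, columns (i,j) ∈ {(0,0), (0,1)} is det [[-16, 4], [-20, 0]] = 80 ≠ 0, so this unfolding has rank ≥ 2; CP rank is at least every unfolding rank, so rank(T) ≥ 2. (Unfolding ranks only ever bound the CP rank from below — rank(T) can be strictly larger than all of them — so the matching upper bound has to come from an explicit 2-term decomposition.)
Upper bound — finding two terms. Every mode-1 slice of T is a multiple of one matrix: T[i,:,:] = a[i]·M with a = [1, 0] and M = [[-16, -20, 10], [4, 0, -20]] (rows indexed by j, columns by k). So it suffices to write M as a sum of two rank-1 matrices.
Splitting M by its rows (j = 0, 1), M = [1, 0][-16, -20, 10]ᵀ + [0, 1][4, 0, -20]ᵀ.
Hence T = [1, 0] ∘ [1, 0] ∘ [-16, -20, 10] + [1, 0] ∘ [0, 1] ∘ [4, 0, -20], so rank(T) ≤ 2.
These bounds meet, so rank(T) = 2.
Check entry T[0,1,0] = 4: (1)·(0)·(-16) + (1)·(1)·(4) = 4.

rank(T) = 2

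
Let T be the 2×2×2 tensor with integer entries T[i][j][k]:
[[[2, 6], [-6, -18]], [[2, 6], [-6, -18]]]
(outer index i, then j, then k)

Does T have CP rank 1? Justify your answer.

The mode-1 fibre T[:,0,0] = [2, 2] gives a = [1, 1] (primitive direction); the mode-2 fibre T[0,:,0] = [2, -6] gives b = [1, -3]; then c[k] = T[0,0,k] / (a[0]·b[0]) = [2, 6] / 1 = [2, 6].
Expanding [1, 1] (x) [1, -3] (x) [2, 6] reproduces all 8 entries of T, so T = [1, 1] (x) [1, -3] (x) [2, 6] and rank(T) ≤ 1.
Equivalently every frontal slice T[:,:,k] is c[k] times the rank-1 matrix [1, 1] (x) [1, -3]. So T has rank 1 (it is nonzero).

Yes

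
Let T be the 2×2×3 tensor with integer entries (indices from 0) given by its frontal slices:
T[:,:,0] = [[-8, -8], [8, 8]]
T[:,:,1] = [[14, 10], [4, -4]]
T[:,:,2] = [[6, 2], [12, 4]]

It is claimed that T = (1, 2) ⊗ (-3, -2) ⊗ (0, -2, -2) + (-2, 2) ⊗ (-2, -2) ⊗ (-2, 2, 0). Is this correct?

No

Reconstruct entry (0,1,1) from the claimed factors: Σₗ aₗ[0]bₗ[1]cₗ[1] = (1)·(-2)·(-2) + (-2)·(-2)·(2) = 12, but T[0,1,1] = 10. The claim is false.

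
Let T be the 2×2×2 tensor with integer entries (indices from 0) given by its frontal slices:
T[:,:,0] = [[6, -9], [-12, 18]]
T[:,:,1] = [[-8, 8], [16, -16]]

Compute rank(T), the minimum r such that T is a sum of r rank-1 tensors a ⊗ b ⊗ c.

2

Lower bound: the mode-2 unfolding of T (rows indexed by j, columns by (i,k) = (0,0), (0,1), (1,0), (1,1)) is [[6, -8, -12, 16], [-9, 8, 18, -16]].
There the 2×2 minor on rows j ∈ {0, 1}, columns (i,k) ∈ {(0,0), (0,1)} is det [[6, -8], [-9, 8]] = -24 ≠ 0, so this unfolding has rank ≥ 2; CP rank is at least every unfolding rank, so rank(T) ≥ 2. (This is only a lower bound: in general the CP rank may exceed every unfolding rank, so we still need to exhibit 2 rank-1 terms summing to T.)
Upper bound — finding two terms. Every mode-1 slice of T is a multiple of one matrix: T[i,:,:] = a[i]·M with a = (1, -2) and M = [[6, -8], [-9, 8]] (rows indexed by j, columns by k). So it suffices to write M as a sum of two rank-1 matrices.
Splitting M by its rows (j = 0, 1), M = (1, 0)(6, -8)ᵀ + (0, 1)(-9, 8)ᵀ.
Hence T = (1, -2) ⊗ (1, 0) ⊗ (6, -8) + (1, -2) ⊗ (0, 1) ⊗ (-9, 8), so rank(T) ≤ 2.
These bounds meet, so rank(T) = 2.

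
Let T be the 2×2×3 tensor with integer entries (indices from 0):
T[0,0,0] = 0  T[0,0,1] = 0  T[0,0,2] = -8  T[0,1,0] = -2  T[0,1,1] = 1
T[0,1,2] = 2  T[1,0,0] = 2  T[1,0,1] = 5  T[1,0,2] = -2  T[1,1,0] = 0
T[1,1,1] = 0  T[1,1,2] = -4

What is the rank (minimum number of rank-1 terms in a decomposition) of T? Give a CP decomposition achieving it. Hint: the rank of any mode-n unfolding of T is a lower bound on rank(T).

Lower bound: the mode-3 unfolding of T (rows indexed by k, columns by (i,j) = (0,0), (0,1), (1,0), (1,1)) is [[0, -2, 2, 0], [0, 1, 5, 0], [-8, 2, -2, -4]].
There the 3×3 minor on rows k ∈ {0, 1, 2}, columns (i,j) ∈ {(0,0), (0,1), (1,0)} is det [[0, -2, 2], [0, 1, 5], [-8, 2, -2]] = 96 ≠ 0, so this unfolding has rank ≥ 3; CP rank is at least every unfolding rank, so rank(T) ≥ 3. (This is only a lower bound: in general the CP rank may exceed every unfolding rank, so we still need to exhibit 3 rank-1 terms summing to T.)
Upper bound: T is a sum of 3 rank-1 terms, T = (1, -1) ⊗ (2, -1) ⊗ (-2, -2, 0) + (1, 1) ⊗ (2, 1) ⊗ (0, 1, -2) + (2, -1) ⊗ (1, -1) ⊗ (2, 1, -2) (one valid choice — decompositions are not unique — normalised so each a, b is primitive with positive first nonzero entry; check it by expanding all entries), so rank(T) ≤ 3.
These bounds meet, so rank(T) = 3.

rank(T) = 3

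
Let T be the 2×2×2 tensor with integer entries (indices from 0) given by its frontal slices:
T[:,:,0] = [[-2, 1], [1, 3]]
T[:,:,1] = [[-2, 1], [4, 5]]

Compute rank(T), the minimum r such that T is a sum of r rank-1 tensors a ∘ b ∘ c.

Lower bound: the mode-3 unfolding of T (rows indexed by k, columns by (i,j) = (0,0), (0,1), (1,0), (1,1)) is [[-2, 1, 1, 3], [-2, 1, 4, 5]].
There the 2×2 minor on rows k ∈ {0, 1}, columns (i,j) ∈ {(0,0), (1,0)} is det [[-2, 1], [-2, 4]] = -6 ≠ 0, so this unfolding has rank ≥ 2; CP rank is at least every unfolding rank, so rank(T) ≥ 2. (This is only a lower bound: in general the CP rank may exceed every unfolding rank, so we still need to exhibit 2 rank-1 terms summing to T.)
Upper bound — finding two terms. Write S_k = T[:,:,k] for the frontal slices: S₀ = [[-2, 1], [1, 3]], S₁ = [[-2, 1], [4, 5]].
If T = a₁ ∘ b₁ ∘ c₁ + a₂ ∘ b₂ ∘ c₂ then each S_k = c₁[k]·a₁b₁ᵀ + c₂[k]·a₂b₂ᵀ. S₀ and S₁ are linearly independent, so a₁b₁ᵀ and a₂b₂ᵀ must span the same plane of matrices: they are the rank-1 matrices of the form x·S₀ + y·S₁.
det(x·S₀ + y·S₁) is −7·x² − 21·xy − 14·y² = (-7)·(x + 2·y)(x + y), vanishing at (x:y) = (2:-1) and (1:-1).
M₁ = 2·S₀ − S₁ = [[-2, 1], [-2, 1]] = −(1, 1)(2, -1)ᵀ and M₂ = S₀ − S₁ = [[0, 0], [-3, -2]] = −(0, 1)(3, 2)ᵀ, so take a₁ = (1, 1), b₁ = (2, -1), a₂ = (0, 1), b₂ = (3, 2).
Each slice is an integer combination of E₁ = a₁b₁ᵀ and E₂ = a₂b₂ᵀ: S₀ = −E₁ + E₂, S₁ = −E₁ + 2·E₂; reading off coefficients, c₁ = (-1, -1) and c₂ = (1, 2).
Hence T = (1, 1) ∘ (2, -1) ∘ (-1, -1) + (0, 1) ∘ (3, 2) ∘ (1, 2), so rank(T) ≤ 2.
These bounds meet, so rank(T) = 2.

2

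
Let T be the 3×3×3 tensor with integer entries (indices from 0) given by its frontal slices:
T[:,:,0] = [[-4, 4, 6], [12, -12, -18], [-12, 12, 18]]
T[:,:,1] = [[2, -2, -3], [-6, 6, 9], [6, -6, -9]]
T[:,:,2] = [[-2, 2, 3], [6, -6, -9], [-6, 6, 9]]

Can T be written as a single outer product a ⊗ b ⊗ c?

If T = a ⊗ b ⊗ c then every fibre of T is a multiple of the corresponding factor, so read the factors off the fibres through the nonzero entry T[0,0,0] = -4.
The mode-1 fibre T[:,0,0] = [-4, 12, -12] gives a = (1, -3, 3) (primitive direction); the mode-2 fibre T[0,:,0] = [-4, 4, 6] gives b = (2, -2, -3); then c[k] = T[0,0,k] / (a[0]·b[0]) = [-4, 2, -2] / 2 = (-2, 1, -1).
Expanding (1, -3, 3) ⊗ (2, -2, -3) ⊗ (-2, 1, -1) reproduces all 27 entries of T, so T = (1, -3, 3) ⊗ (2, -2, -3) ⊗ (-2, 1, -1) and rank(T) ≤ 1.
Equivalently every frontal slice T[:,:,k] is c[k] times the rank-1 matrix (1, -3, 3) ⊗ (2, -2, -3). So T has rank 1 (it is nonzero).

Yes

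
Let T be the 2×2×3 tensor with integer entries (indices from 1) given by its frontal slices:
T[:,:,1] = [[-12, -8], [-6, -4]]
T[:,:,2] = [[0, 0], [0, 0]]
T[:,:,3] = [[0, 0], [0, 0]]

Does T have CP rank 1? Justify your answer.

Yes

The mode-1 fibre T[:,1,1] = [-12, -6] gives a = [2, 1] (primitive direction); the mode-2 fibre T[1,:,1] = [-12, -8] gives b = [3, 2]; then c[k] = T[1,1,k] / (a[1]·b[1]) = [-12, 0, 0] / 6 = [-2, 0, 0].
Expanding [2, 1] ⊗ [3, 2] ⊗ [-2, 0, 0] reproduces all 12 entries of T, so T = [2, 1] ⊗ [3, 2] ⊗ [-2, 0, 0] and rank(T) ≤ 1.
Equivalently every frontal slice T[:,:,k] is c[k] times the rank-1 matrix [2, 1] ⊗ [3, 2]. So T has rank 1 (it is nonzero).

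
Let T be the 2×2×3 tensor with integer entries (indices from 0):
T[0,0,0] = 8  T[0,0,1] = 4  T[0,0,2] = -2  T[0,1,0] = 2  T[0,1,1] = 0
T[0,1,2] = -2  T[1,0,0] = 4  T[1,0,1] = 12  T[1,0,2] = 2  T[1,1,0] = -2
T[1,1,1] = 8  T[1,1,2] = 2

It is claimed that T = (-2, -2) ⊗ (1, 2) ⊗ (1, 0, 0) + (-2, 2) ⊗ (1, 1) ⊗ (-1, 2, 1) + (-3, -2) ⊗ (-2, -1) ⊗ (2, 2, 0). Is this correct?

No

Reconstruct entry (0,0,0) from the claimed factors: Σₗ aₗ[0]bₗ[0]cₗ[0] = (-2)·(1)·(1) + (-2)·(1)·(-1) + (-3)·(-2)·(2) = 12, but T[0,0,0] = 8. The claim is false.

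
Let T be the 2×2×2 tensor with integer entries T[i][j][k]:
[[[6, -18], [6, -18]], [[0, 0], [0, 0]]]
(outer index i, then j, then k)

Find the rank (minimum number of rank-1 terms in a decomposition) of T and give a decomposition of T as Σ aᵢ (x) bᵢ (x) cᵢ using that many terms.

Lower bound: T ≠ 0 (e.g. T[0,0,0] = 6), so rank(T) ≥ 1.
Upper bound: if T = a (x) b (x) c then every fibre of T is a multiple of the corresponding factor, so read the factors off the fibres through the nonzero entry T[0,0,0] = 6.
The mode-1 fibre T[:,0,0] = [6, 0] gives a = (1, 0) (primitive direction); the mode-2 fibre T[0,:,0] = [6, 6] gives b = (1, 1); then c[k] = T[0,0,k] / (a[0]·b[0]) = [6, -18] / 1 = (6, -18).
Expanding (1, 0) (x) (1, 1) (x) (6, -18) reproduces all 8 entries of T, so T = (1, 0) (x) (1, 1) (x) (6, -18) and rank(T) ≤ 1.
These bounds meet, so rank(T) = 1.

rank(T) = 1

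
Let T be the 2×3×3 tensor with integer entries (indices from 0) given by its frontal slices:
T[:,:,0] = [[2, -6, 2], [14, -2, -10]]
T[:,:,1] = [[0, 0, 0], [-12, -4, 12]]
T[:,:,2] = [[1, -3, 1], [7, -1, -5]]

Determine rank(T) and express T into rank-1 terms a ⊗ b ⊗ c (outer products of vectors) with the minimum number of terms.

Lower bound: the mode-1 unfolding of T (rows indexed by i, columns by (j,k) = (0,0), (0,1), (0,2), (1,0), (1,1), (1,2), (2,0), (2,1), (2,2)) is [[2, 0, 1, -6, 0, -3, 2, 0, 1], [14, -12, 7, -2, -4, -1, -10, 12, -5]].
There the 2×2 minor on rows i ∈ {0, 1}, columns (j,k) ∈ {(0,0), (0,1)} is det [[2, 0], [14, -12]] = -24 ≠ 0, so this unfolding has rank ≥ 2; CP rank is at least every unfolding rank, so rank(T) ≥ 2. (Flattening ranks never certify an upper bound on CP rank; for that we must actually write T with 2 rank-1 terms.)
Upper bound — finding two terms. Write S_k = T[:,:,k] for the frontal slices: S₀ = [[2, -6, 2], [14, -2, -10]], S₁ = [[0, 0, 0], [-12, -4, 12]], S₂ = [[1, -3, 1], [7, -1, -5]].
If T = a₁ ⊗ b₁ ⊗ c₁ + a₂ ⊗ b₂ ⊗ c₂ then each S_k = c₁[k]·a₁b₁ᵀ + c₂[k]·a₂b₂ᵀ. S₀ and S₁ are linearly independent, so a₁b₁ᵀ and a₂b₂ᵀ must span the same plane of matrices: they are the rank-1 matrices of the form x·S₀ + y·S₁.
The 2×2 minor of x·S₀ + y·S₁ on rows {0,1}, columns {0,1} is 80·x² − 80·xy = 80·(x − y)(x), vanishing at (x:y) = (1:1) and (0:1).
M₁ = S₀ + S₁ = [[2, -6, 2], [2, -6, 2]] = 2·[1, 1][1, -3, 1]ᵀ and M₂ = S₁ = [[0, 0, 0], [-12, -4, 12]] = (-4)·[0, 1][3, 1, -3]ᵀ, so take a₁ = [1, 1], b₁ = [1, -3, 1], a₂ = [0, 1], b₂ = [3, 1, -3].
Each slice is an integer combination of E₁ = a₁b₁ᵀ and E₂ = a₂b₂ᵀ: S₀ = 2·E₁ + 4·E₂, S₁ = −4·E₂, S₂ = E₁ + 2·E₂; reading off coefficients, c₁ = [2, 0, 1] and c₂ = [4, -4, 2].
Hence T = [1, 1] ⊗ [1, -3, 1] ⊗ [2, 0, 1] + [0, 1] ⊗ [3, 1, -3] ⊗ [4, -4, 2], so rank(T) ≤ 2.
These bounds meet, so rank(T) = 2.

rank(T) = 2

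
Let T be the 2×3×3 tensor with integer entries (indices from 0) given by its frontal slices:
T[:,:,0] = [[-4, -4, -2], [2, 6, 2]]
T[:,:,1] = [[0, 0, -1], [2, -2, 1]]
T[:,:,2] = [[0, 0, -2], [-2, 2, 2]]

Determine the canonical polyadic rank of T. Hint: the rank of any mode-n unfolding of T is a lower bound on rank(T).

3

Lower bound: the mode-3 unfolding of T (rows indexed by k, columns by (i,j) = (0,0), (0,1), (0,2), (1,0), (1,1), (1,2)) is [[-4, -4, -2, 2, 6, 2], [0, 0, -1, 2, -2, 1], [0, 0, -2, -2, 2, 2]].
There the 3×3 minor on rows k ∈ {0, 1, 2}, columns (i,j) ∈ {(0,0), (0,2), (1,0)} is det [[-4, -2, 2], [0, -1, 2], [0, -2, -2]] = -24 ≠ 0, so this unfolding has rank ≥ 3; CP rank is at least every unfolding rank, so rank(T) ≥ 3. (This is only a lower bound: in general the CP rank may exceed every unfolding rank, so we still need to exhibit 3 rank-1 terms summing to T.)
Upper bound: T is a sum of 3 rank-1 terms, T = [0, 1] ⊗ [1, -1, 0] ⊗ [-2, 2, -2] + [1, -1] ⊗ [1, 1, 0] ⊗ [-2, 1, 2] + [1, -1] ⊗ [1, 1, 1] ⊗ [-2, -1, -2] (written with every a and b primitive with positive leading entry and the scale carried by c; CP decompositions are not unique, and this one is verified by expanding entrywise), so rank(T) ≤ 3.
These bounds meet, so rank(T) = 3.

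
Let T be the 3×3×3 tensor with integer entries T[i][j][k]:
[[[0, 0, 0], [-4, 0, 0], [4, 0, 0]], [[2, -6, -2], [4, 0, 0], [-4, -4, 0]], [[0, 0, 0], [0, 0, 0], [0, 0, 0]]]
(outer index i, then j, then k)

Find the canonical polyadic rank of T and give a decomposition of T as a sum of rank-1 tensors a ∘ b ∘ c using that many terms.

Lower bound: the mode-3 unfolding of T (rows indexed by k, columns by (i,j) = (0,0), (0,1), (0,2), (1,0), (1,1), (1,2), (2,0), (2,1), (2,2)) is [[0, -4, 4, 2, 4, -4, 0, 0, 0], [0, 0, 0, -6, 0, -4, 0, 0, 0], [0, 0, 0, -2, 0, 0, 0, 0, 0]].
There the 3×3 minor on rows k ∈ {0, 1, 2}, columns (i,j) ∈ {(0,1), (1,0), (1,2)} is det [[-4, 2, -4], [0, -6, -4], [0, -2, 0]] = 32 ≠ 0, so this unfolding has rank ≥ 3; CP rank is at least every unfolding rank, so rank(T) ≥ 3. (Unfolding ranks only ever bound the CP rank from below — rank(T) can be strictly larger than all of them — so the matching upper bound has to come from an explicit 3-term decomposition.)
Upper bound: T is a sum of 3 rank-1 terms, T = [0, 1, 0] ∘ [1, 0, 0] ∘ [2, 2, -2] + [0, 1, 0] ∘ [2, 0, 1] ∘ [0, -4, 0] + [1, -1, 0] ∘ [0, 1, -1] ∘ [-4, 0, 0] (written with every a and b primitive with positive leading entry and the scale carried by c; CP decompositions are not unique, and this one is verified by expanding entrywise), so rank(T) ≤ 3.
These bounds meet, so rank(T) = 3.

rank(T) = 3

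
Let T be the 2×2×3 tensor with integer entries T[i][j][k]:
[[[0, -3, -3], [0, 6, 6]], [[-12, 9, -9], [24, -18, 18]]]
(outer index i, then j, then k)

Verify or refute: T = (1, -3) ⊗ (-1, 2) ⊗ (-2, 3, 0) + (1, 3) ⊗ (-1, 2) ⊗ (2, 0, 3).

Reconstruct entrywise from the claimed factors. For example, T[0,1,0] = 0 and Σₗ aₗ[0]bₗ[1]cₗ[0] = (1)·(2)·(-2) + (1)·(2)·(2) = 0; checking all 12 entries, every one matches. The claim holds.

Yes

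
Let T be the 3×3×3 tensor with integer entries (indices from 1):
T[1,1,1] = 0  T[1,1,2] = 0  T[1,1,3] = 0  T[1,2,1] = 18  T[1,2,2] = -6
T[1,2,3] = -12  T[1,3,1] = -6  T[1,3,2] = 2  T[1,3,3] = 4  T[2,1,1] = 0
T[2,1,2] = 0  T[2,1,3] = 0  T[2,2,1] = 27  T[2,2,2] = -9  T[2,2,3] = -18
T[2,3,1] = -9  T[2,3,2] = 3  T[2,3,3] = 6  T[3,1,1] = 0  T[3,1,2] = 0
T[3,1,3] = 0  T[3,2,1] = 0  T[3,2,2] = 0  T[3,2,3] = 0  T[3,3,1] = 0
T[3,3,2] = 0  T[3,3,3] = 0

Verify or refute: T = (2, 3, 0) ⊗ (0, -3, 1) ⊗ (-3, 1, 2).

Reconstruct entrywise from the claimed factors. For example, T[1,1,3] = 0 and Σₗ aₗ[1]bₗ[1]cₗ[3] = (2)·(0)·(2) = 0; checking all 27 entries, every one matches. The claim holds.

Yes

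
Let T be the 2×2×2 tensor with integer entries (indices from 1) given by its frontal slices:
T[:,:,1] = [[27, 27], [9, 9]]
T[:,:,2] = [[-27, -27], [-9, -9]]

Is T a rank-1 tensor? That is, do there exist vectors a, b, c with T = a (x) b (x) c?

If T = a (x) b (x) c then every fibre of T is a multiple of the corresponding factor, so read the factors off the fibres through the nonzero entry T[1,1,1] = 27.
The mode-1 fibre T[:,1,1] = [27, 9] gives a = [3, 1] (primitive direction); the mode-2 fibre T[1,:,1] = [27, 27] gives b = [1, 1]; then c[k] = T[1,1,k] / (a[1]·b[1]) = [27, -27] / 3 = [9, -9].
Expanding [3, 1] (x) [1, 1] (x) [9, -9] reproduces all 8 entries of T, so T = [3, 1] (x) [1, 1] (x) [9, -9] and rank(T) ≤ 1.
Equivalently every frontal slice T[:,:,k] is c[k] times the rank-1 matrix [3, 1] (x) [1, 1]. So T has rank 1 (it is nonzero).

Yes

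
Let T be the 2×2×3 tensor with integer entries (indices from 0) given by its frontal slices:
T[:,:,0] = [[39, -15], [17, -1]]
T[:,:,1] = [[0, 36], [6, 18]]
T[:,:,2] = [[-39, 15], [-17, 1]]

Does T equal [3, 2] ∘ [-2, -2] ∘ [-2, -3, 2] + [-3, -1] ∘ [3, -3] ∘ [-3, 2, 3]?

Yes

Reconstruct entrywise from the claimed factors. For example, T[1,1,0] = -1 and Σₗ aₗ[1]bₗ[1]cₗ[0] = (2)·(-2)·(-2) + (-1)·(-3)·(-3) = -1; checking all 12 entries, every one matches. The claim holds.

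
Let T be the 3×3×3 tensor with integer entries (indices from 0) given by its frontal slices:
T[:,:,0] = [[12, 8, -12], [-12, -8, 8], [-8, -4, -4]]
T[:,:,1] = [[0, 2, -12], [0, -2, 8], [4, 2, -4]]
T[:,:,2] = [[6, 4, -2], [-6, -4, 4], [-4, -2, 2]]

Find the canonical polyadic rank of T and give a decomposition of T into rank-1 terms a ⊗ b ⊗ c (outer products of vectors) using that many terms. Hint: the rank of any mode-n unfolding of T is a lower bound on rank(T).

Lower bound: the mode-1 unfolding of T (rows indexed by i, columns by (j,k) = (0,0), (0,1), (0,2), (1,0), (1,1), (1,2), (2,0), (2,1), (2,2)) is [[12, 0, 6, 8, 2, 4, -12, -12, -2], [-12, 0, -6, -8, -2, -4, 8, 8, 4], [-8, 4, -4, -4, 2, -2, -4, -4, 2]].
There the 3×3 minor on rows i ∈ {0, 1, 2}, columns (j,k) ∈ {(0,0), (0,1), (2,0)} is det [[12, 0, -12], [-12, 0, 8], [-8, 4, -4]] = 192 ≠ 0, so this unfolding has rank ≥ 3; CP rank is at least every unfolding rank, so rank(T) ≥ 3. (Flattening ranks never certify an upper bound on CP rank; for that we must actually write T with 3 rank-1 terms.)
Upper bound: T is a sum of 3 rank-1 terms, T = [1, -1, -1] ⊗ [2, 1, 0] ⊗ [4, -2, 2] + [1, -1, 0] ⊗ [1, 1, -2] ⊗ [4, 4, 2] + [1, 0, 1] ⊗ [0, 0, 1] ⊗ [-4, -4, 2] (one valid choice — decompositions are not unique — normalised so each a, b is primitive with positive first nonzero entry; check it by expanding all entries), so rank(T) ≤ 3.
These bounds meet, so rank(T) = 3.
Check entry T[1,2,0] = 8: (-1)·(0)·(4) + (-1)·(-2)·(4) + (0)·(1)·(-4) = 8.

rank(T) = 3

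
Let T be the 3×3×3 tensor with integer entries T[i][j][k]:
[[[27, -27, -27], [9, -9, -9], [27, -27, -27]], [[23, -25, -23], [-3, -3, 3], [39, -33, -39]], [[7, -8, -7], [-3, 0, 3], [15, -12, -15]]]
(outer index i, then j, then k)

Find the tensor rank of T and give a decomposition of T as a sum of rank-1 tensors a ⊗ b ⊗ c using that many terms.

Lower bound: in the mode-2 unfolding of T (rows indexed by j, columns by (i,k)) the 2×2 minor on rows j ∈ {0, 1}, columns (i,k) ∈ {(0,0), (1,0)} is det [[27, 23], [9, -3]] = -288 ≠ 0, so that unfolding has rank ≥ 2 and hence rank(T) ≥ 2 (CP rank is at least every unfolding rank, though it can be larger).
Upper bound: with S_k = T[:,:,k], the two rank-1 terms a₁b₁ᵀ, a₂b₂ᵀ are the rank-1 members of the pencil x·S₀ + y·S₁.
The 2×2 minor of x·S₀ + y·S₁ on rows {0,1}, columns {0,1} is −288·x² + 432·xy − 144·y² = (-144)·(2·x − y)(x − y), vanishing at (x:y) = (1:2) and (1:1).
M₁ = S₀ + 2·S₁ = [[-27, -9, -27], [-27, -9, -27], [-9, -3, -9]] = (-3)·(3, 3, 1)(3, 1, 3)ᵀ and M₂ = S₀ + S₁ = [[0, 0, 0], [-2, -6, 6], [-1, -3, 3]] = −(0, 2, 1)(1, 3, -3)ᵀ, so take a₁ = (3, 3, 1), b₁ = (3, 1, 3), a₂ = (0, 2, 1), b₂ = (1, 3, -3).
Each slice is an integer combination of E₁ = a₁b₁ᵀ and E₂ = a₂b₂ᵀ: S₀ = 3·E₁ − 2·E₂, S₁ = −3·E₁ + E₂, S₂ = −3·E₁ + 2·E₂; reading off coefficients, c₁ = (3, -3, -3) and c₂ = (-2, 1, 2).
Hence T = (3, 3, 1) ⊗ (3, 1, 3) ⊗ (3, -3, -3) + (0, 2, 1) ⊗ (1, 3, -3) ⊗ (-2, 1, 2), so rank(T) ≤ 2.
These bounds meet, so rank(T) = 2.

rank(T) = 2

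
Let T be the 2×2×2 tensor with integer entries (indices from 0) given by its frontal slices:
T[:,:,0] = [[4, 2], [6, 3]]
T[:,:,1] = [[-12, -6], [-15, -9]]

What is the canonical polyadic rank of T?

Lower bound: the mode-1 unfolding of T (rows indexed by i, columns by (j,k) = (0,0), (0,1), (1,0), (1,1)) is [[4, -12, 2, -6], [6, -15, 3, -9]].
There the 2×2 minor on rows i ∈ {0, 1}, columns (j,k) ∈ {(0,0), (0,1)} is det [[4, -12], [6, -15]] = 12 ≠ 0, so this unfolding has rank ≥ 2; CP rank is at least every unfolding rank, so rank(T) ≥ 2. (This is only a lower bound: in general the CP rank may exceed every unfolding rank, so we still need to exhibit 2 rank-1 terms summing to T.)
Upper bound — finding two terms. Write S_k = T[:,:,k] for the frontal slices: S₀ = [[4, 2], [6, 3]], S₁ = [[-12, -6], [-15, -9]].
If T = a₁ ⊗ b₁ ⊗ c₁ + a₂ ⊗ b₂ ⊗ c₂ then each S_k = c₁[k]·a₁b₁ᵀ + c₂[k]·a₂b₂ᵀ. S₀ and S₁ are linearly independent, so a₁b₁ᵀ and a₂b₂ᵀ must span the same plane of matrices: they are the rank-1 matrices of the form x·S₀ + y·S₁.
det(x·S₀ + y·S₁) is −6·xy + 18·y² = (-6)·(x − 3·y)(y), vanishing at (x:y) = (3:1) and (1:0).
M₁ = 3·S₀ + S₁ = [[0, 0], [3, 0]] = 3·[0, 1][1, 0]ᵀ and M₂ = S₀ = [[4, 2], [6, 3]] = [2, 3][2, 1]ᵀ, so take a₁ = [0, 1], b₁ = [1, 0], a₂ = [2, 3], b₂ = [2, 1].
Each slice is an integer combination of E₁ = a₁b₁ᵀ and E₂ = a₂b₂ᵀ: S₀ = E₂, S₁ = 3·E₁ − 3·E₂; reading off coefficients, c₁ = [0, 3] and c₂ = [1, -3].
Hence T = [0, 1] ⊗ [1, 0] ⊗ [0, 3] + [2, 3] ⊗ [2, 1] ⊗ [1, -3], so rank(T) ≤ 2.
These bounds meet, so rank(T) = 2.
Check entry T[1,0,1] = -15: (1)·(1)·(3) + (3)·(2)·(-3) = -15.

2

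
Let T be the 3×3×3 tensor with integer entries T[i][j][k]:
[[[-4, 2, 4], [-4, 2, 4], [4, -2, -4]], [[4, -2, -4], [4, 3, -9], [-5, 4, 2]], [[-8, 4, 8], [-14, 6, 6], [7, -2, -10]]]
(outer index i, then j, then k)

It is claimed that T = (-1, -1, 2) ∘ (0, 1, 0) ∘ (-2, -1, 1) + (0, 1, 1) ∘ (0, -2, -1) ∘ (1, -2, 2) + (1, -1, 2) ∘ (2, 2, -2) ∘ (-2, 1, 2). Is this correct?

Reconstruct entry (0,1,0) from the claimed factors: Σₗ aₗ[0]bₗ[1]cₗ[0] = (-1)·(1)·(-2) + (0)·(-2)·(1) + (1)·(2)·(-2) = -2, but T[0,1,0] = -4. The claim is false.

No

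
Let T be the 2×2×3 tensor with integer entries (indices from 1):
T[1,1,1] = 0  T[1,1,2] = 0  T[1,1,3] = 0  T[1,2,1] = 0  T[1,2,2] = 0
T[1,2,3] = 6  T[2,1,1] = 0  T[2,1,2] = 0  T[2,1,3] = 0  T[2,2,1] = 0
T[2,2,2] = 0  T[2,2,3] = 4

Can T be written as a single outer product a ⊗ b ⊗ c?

Yes

If T = a ⊗ b ⊗ c then every fibre of T is a multiple of the corresponding factor, so read the factors off the fibres through the nonzero entry T[1,2,3] = 6.
The mode-1 fibre T[:,2,3] = [6, 4] gives a = [3, 2] (primitive direction); the mode-2 fibre T[1,:,3] = [0, 6] gives b = [0, 1]; then c[k] = T[1,2,k] / (a[1]·b[2]) = [0, 0, 6] / 3 = [0, 0, 2].
Expanding [3, 2] ⊗ [0, 1] ⊗ [0, 0, 2] reproduces all 12 entries of T, so T = [3, 2] ⊗ [0, 1] ⊗ [0, 0, 2] and rank(T) ≤ 1.
Equivalently every frontal slice T[:,:,k] is c[k] times the rank-1 matrix [3, 2] ⊗ [0, 1]. So T has rank 1 (it is nonzero).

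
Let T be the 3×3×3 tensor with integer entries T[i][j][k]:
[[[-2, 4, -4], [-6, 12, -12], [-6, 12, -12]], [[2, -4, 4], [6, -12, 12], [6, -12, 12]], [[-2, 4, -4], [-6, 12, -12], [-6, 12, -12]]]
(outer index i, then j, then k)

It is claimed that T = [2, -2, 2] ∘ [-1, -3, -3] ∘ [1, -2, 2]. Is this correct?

Yes

Reconstruct entrywise from the claimed factors. For example, T[1,1,0] = 6 and Σₗ aₗ[1]bₗ[1]cₗ[0] = (-2)·(-3)·(1) = 6; checking all 27 entries, every one matches. The claim holds.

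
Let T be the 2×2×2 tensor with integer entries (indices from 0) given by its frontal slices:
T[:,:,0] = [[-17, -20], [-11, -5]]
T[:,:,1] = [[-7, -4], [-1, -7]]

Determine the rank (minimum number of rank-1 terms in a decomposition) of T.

Lower bound: the mode-2 unfolding of T (rows indexed by j, columns by (i,k) = (0,0), (0,1), (1,0), (1,1)) is [[-17, -7, -11, -1], [-20, -4, -5, -7]].
There the 2×2 minor on rows j ∈ {0, 1}, columns (i,k) ∈ {(0,0), (0,1)} is det [[-17, -7], [-20, -4]] = -72 ≠ 0, so this unfolding has rank ≥ 2; CP rank is at least every unfolding rank, so rank(T) ≥ 2. (This is only a lower bound: in general the CP rank may exceed every unfolding rank, so we still need to exhibit 2 rank-1 terms summing to T.)
Upper bound — finding two terms. Write S_k = T[:,:,k] for the frontal slices: S₀ = [[-17, -20], [-11, -5]], S₁ = [[-7, -4], [-1, -7]].
If T = a₁ (x) b₁ (x) c₁ + a₂ (x) b₂ (x) c₂ then each S_k = c₁[k]·a₁b₁ᵀ + c₂[k]·a₂b₂ᵀ. S₀ and S₁ are linearly independent, so a₁b₁ᵀ and a₂b₂ᵀ must span the same plane of matrices: they are the rank-1 matrices of the form x·S₀ + y·S₁.
det(x·S₀ + y·S₁) is −135·x² + 90·xy + 45·y² = (-45)·(x − y)(3·x + y), vanishing at (x:y) = (1:1) and (1:-3).
M₁ = S₀ + S₁ = [[-24, -24], [-12, -12]] = (-12)·[2, 1][1, 1]ᵀ and M₂ = S₀ − 3·S₁ = [[4, -8], [-8, 16]] = 4·[1, -2][1, -2]ᵀ, so take a₁ = [2, 1], b₁ = [1, 1], a₂ = [1, -2], b₂ = [1, -2].
Each slice is an integer combination of E₁ = a₁b₁ᵀ and E₂ = a₂b₂ᵀ: S₀ = −9·E₁ + E₂, S₁ = −3·E₁ − E₂; reading off coefficients, c₁ = [-9, -3] and c₂ = [1, -1].
Hence T = [2, 1] (x) [1, 1] (x) [-9, -3] + [1, -2] (x) [1, -2] (x) [1, -1], so rank(T) ≤ 2.
These bounds meet, so rank(T) = 2.

2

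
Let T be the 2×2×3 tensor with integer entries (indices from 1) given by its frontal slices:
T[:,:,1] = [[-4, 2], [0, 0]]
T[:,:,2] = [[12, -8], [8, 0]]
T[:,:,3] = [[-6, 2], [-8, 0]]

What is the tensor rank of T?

3

Lower bound: in the mode-3 unfolding of T (rows indexed by k, columns by (i,j)) the 3×3 minor on rows k ∈ {1, 2, 3}, columns (i,j) ∈ {(1,1), (1,2), (2,1)} is det [[-4, 2, 0], [12, -8, 8], [-6, 2, -8]] = -96 ≠ 0, so that unfolding has rank ≥ 3 and hence rank(T) ≥ 3 (CP rank is at least every unfolding rank, though it can be larger).
Upper bound: T is a sum of 3 rank-1 terms, T = (1, 0) ⊗ (0, 1) ⊗ (-2, -4, 4) + (1, 0) ⊗ (1, -1) ⊗ (-4, 4, 2) + (1, 1) ⊗ (1, 0) ⊗ (0, 8, -8) (written with every a and b primitive with positive leading entry and the scale carried by c; CP decompositions are not unique, and this one is verified by expanding entrywise), so rank(T) ≤ 3.
These bounds meet, so rank(T) = 3.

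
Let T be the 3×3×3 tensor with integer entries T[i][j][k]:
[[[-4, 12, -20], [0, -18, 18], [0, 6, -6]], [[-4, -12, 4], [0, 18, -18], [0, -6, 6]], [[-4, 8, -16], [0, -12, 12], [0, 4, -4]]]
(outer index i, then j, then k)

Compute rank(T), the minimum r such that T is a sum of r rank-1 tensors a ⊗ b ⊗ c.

2

Lower bound: the mode-1 unfolding of T (rows indexed by i, columns by (j,k) = (0,0), (0,1), (0,2), (1,0), (1,1), (1,2), (2,0), (2,1), (2,2)) is [[-4, 12, -20, 0, -18, 18, 0, 6, -6], [-4, -12, 4, 0, 18, -18, 0, -6, 6], [-4, 8, -16, 0, -12, 12, 0, 4, -4]].
There the 2×2 minor on rows i ∈ {0, 1}, columns (j,k) ∈ {(0,0), (0,1)} is det [[-4, 12], [-4, -12]] = 96 ≠ 0, so this unfolding has rank ≥ 2; CP rank is at least every unfolding rank, so rank(T) ≥ 2. (Flattening ranks never certify an upper bound on CP rank; for that we must actually write T with 2 rank-1 terms.)
Upper bound — finding two terms. Write S_k = T[:,:,k] for the frontal slices: S₀ = [[-4, 0, 0], [-4, 0, 0], [-4, 0, 0]], S₁ = [[12, -18, 6], [-12, 18, -6], [8, -12, 4]], S₂ = [[-20, 18, -6], [4, -18, 6], [-16, 12, -4]].
If T = a₁ ⊗ b₁ ⊗ c₁ + a₂ ⊗ b₂ ⊗ c₂ then each S_k = c₁[k]·a₁b₁ᵀ + c₂[k]·a₂b₂ᵀ. S₀ and S₁ are linearly independent, so a₁b₁ᵀ and a₂b₂ᵀ must span the same plane of matrices: they are the rank-1 matrices of the form x·S₀ + y·S₁.
The 2×2 minor of x·S₀ + y·S₁ on rows {0,1}, columns {0,1} is −144·xy = (-144)·(y)(x), vanishing at (x:y) = (1:0) and (0:1).
M₁ = S₀ = [[-4, 0, 0], [-4, 0, 0], [-4, 0, 0]] = (-4)·[1, 1, 1][1, 0, 0]ᵀ and M₂ = S₁ = [[12, -18, 6], [-12, 18, -6], [8, -12, 4]] = 2·[3, -3, 2][2, -3, 1]ᵀ, so take a₁ = [1, 1, 1], b₁ = [1, 0, 0], a₂ = [3, -3, 2], b₂ = [2, -3, 1].
Each slice is an integer combination of E₁ = a₁b₁ᵀ and E₂ = a₂b₂ᵀ: S₀ = −4·E₁, S₁ = 2·E₂, S₂ = −8·E₁ − 2·E₂; reading off coefficients, c₁ = [-4, 0, -8] and c₂ = [0, 2, -2].
Hence T = [1, 1, 1] ⊗ [1, 0, 0] ⊗ [-4, 0, -8] + [3, -3, 2] ⊗ [2, -3, 1] ⊗ [0, 2, -2], so rank(T) ≤ 2.
These bounds meet, so rank(T) = 2.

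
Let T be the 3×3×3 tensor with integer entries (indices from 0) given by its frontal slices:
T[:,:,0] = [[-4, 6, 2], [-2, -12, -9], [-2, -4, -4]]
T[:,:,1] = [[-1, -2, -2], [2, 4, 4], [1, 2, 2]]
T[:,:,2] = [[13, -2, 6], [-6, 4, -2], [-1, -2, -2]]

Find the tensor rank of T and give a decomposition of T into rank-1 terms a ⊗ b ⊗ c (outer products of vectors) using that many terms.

rank(T) = 3

Lower bound: in the mode-1 unfolding of T (rows indexed by i, columns by (j,k)) the 3×3 minor on rows i ∈ {0, 1, 2}, columns (j,k) ∈ {(0,0), (0,1), (1,0)} is det [[-4, -1, 6], [-2, 2, -12], [-2, 1, -4]] = -20 ≠ 0, so that unfolding has rank ≥ 3 and hence rank(T) ≥ 3 (CP rank is at least every unfolding rank, though it can be larger).
Upper bound: T is a sum of 3 rank-1 terms, T = (1, -2, -1) ⊗ (1, 2, 2) ⊗ (2, -1, 1) + (1, -2, 0) ⊗ (1, -1, 0) ⊗ (-2, 0, 4) + (2, 1, 0) ⊗ (2, 0, 1) ⊗ (-1, 0, 2) (one valid choice — decompositions are not unique — normalised so each a, b is primitive with positive first nonzero entry; check it by expanding all entries), so rank(T) ≤ 3.
These bounds meet, so rank(T) = 3.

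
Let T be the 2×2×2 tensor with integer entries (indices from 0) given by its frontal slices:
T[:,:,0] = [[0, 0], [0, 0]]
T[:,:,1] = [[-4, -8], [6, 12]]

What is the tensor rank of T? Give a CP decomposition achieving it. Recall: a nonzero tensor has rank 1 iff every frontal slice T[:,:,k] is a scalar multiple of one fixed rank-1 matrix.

rank(T) = 1

Lower bound: T ≠ 0 (e.g. T[0,0,1] = -4), so rank(T) ≥ 1.
Upper bound: if T = a ⊗ b ⊗ c then every fibre of T is a multiple of the corresponding factor, so read the factors off the fibres through the nonzero entry T[0,0,1] = -4.
The mode-1 fibre T[:,0,1] = [-4, 6] gives a = (2, -3) (primitive direction); the mode-2 fibre T[0,:,1] = [-4, -8] gives b = (1, 2); then c[k] = T[0,0,k] / (a[0]·b[0]) = [0, -4] / 2 = (0, -2).
Expanding (2, -3) ⊗ (1, 2) ⊗ (0, -2) reproduces all 8 entries of T, so T = (2, -3) ⊗ (1, 2) ⊗ (0, -2) and rank(T) ≤ 1.
These bounds meet, so rank(T) = 1.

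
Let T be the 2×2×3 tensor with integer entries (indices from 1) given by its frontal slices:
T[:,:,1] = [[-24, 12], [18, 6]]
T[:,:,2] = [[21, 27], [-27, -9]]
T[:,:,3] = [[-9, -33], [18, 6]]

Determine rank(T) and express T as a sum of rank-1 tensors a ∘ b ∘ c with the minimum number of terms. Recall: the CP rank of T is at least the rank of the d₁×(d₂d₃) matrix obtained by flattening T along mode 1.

Lower bound: the mode-1 unfolding of T (rows indexed by i, columns by (j,k) = (1,1), (1,2), (1,3), (2,1), (2,2), (2,3)) is [[-24, 21, -9, 12, 27, -33], [18, -27, 18, 6, -9, 6]].
There the 2×2 minor on rows i ∈ {1, 2}, columns (j,k) ∈ {(1,1), (1,2)} is det [[-24, 21], [18, -27]] = 270 ≠ 0, so this unfolding has rank ≥ 2; CP rank is at least every unfolding rank, so rank(T) ≥ 2. (This is only a lower bound: in general the CP rank may exceed every unfolding rank, so we still need to exhibit 2 rank-1 terms summing to T.)
Upper bound — finding two terms. Write S_k = T[:,:,k] for the frontal slices: S₁ = [[-24, 12], [18, 6]], S₂ = [[21, 27], [-27, -9]], S₃ = [[-9, -33], [18, 6]].
If T = a₁ ∘ b₁ ∘ c₁ + a₂ ∘ b₂ ∘ c₂ then each S_k = c₁[k]·a₁b₁ᵀ + c₂[k]·a₂b₂ᵀ. S₁ and S₂ are linearly independent, so a₁b₁ᵀ and a₂b₂ᵀ must span the same plane of matrices: they are the rank-1 matrices of the form x·S₁ + y·S₂.
det(x·S₁ + y·S₂) is −360·x² + 180·xy + 540·y² = (-180)·(2·x − 3·y)(x + y), vanishing at (x:y) = (3:2) and (1:-1).
M₁ = 3·S₁ + 2·S₂ = [[-30, 90], [0, 0]] = (-30)·[1, 0][1, -3]ᵀ and M₂ = S₁ − S₂ = [[-45, -15], [45, 15]] = (-15)·[1, -1][3, 1]ᵀ, so take a₁ = [1, 0], b₁ = [1, -3], a₂ = [1, -1], b₂ = [3, 1].
Each slice is an integer combination of E₁ = a₁b₁ᵀ and E₂ = a₂b₂ᵀ: S₁ = −6·E₁ − 6·E₂, S₂ = −6·E₁ + 9·E₂, S₃ = 9·E₁ − 6·E₂; reading off coefficients, c₁ = [-6, -6, 9] and c₂ = [-6, 9, -6].
Hence T = [1, 0] ∘ [1, -3] ∘ [-6, -6, 9] + [1, -1] ∘ [3, 1] ∘ [-6, 9, -6], so rank(T) ≤ 2.
These bounds meet, so rank(T) = 2.
Check entry T[1,1,2] = 21: (1)·(1)·(-6) + (1)·(3)·(9) = 21.

rank(T) = 2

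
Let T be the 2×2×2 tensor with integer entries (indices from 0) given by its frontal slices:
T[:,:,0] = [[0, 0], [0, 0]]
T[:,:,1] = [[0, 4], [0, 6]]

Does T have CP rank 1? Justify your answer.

If T = a ⊗ b ⊗ c then every fibre of T is a multiple of the corresponding factor, so read the factors off the fibres through the nonzero entry T[0,1,1] = 4.
The mode-1 fibre T[:,1,1] = [4, 6] gives a = [2, 3] (primitive direction); the mode-2 fibre T[0,:,1] = [0, 4] gives b = [0, 1]; then c[k] = T[0,1,k] / (a[0]·b[1]) = [0, 4] / 2 = [0, 2].
Expanding [2, 3] ⊗ [0, 1] ⊗ [0, 2] reproduces all 8 entries of T, so T = [2, 3] ⊗ [0, 1] ⊗ [0, 2] and rank(T) ≤ 1.
Equivalently every frontal slice T[:,:,k] is c[k] times the rank-1 matrix [2, 3] ⊗ [0, 1]. So T has rank 1 (it is nonzero).

Yes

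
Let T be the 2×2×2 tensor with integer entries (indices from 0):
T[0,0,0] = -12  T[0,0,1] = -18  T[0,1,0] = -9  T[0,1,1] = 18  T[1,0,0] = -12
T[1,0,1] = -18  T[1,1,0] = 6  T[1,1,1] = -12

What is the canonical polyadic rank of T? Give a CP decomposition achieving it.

Lower bound: the mode-3 unfolding of T (rows indexed by k, columns by (i,j) = (0,0), (0,1), (1,0), (1,1)) is [[-12, -9, -12, 6], [-18, 18, -18, -12]].
There the 2×2 minor on rows k ∈ {0, 1}, columns (i,j) ∈ {(0,0), (0,1)} is det [[-12, -9], [-18, 18]] = -378 ≠ 0, so this unfolding has rank ≥ 2; CP rank is at least every unfolding rank, so rank(T) ≥ 2. (Unfolding ranks only ever bound the CP rank from below — rank(T) can be strictly larger than all of them — so the matching upper bound has to come from an explicit 2-term decomposition.)
Upper bound — finding two terms. Write S_k = T[:,:,k] for the frontal slices: S₀ = [[-12, -9], [-12, 6]], S₁ = [[-18, 18], [-18, -12]].
If T = a₁ (x) b₁ (x) c₁ + a₂ (x) b₂ (x) c₂ then each S_k = c₁[k]·a₁b₁ᵀ + c₂[k]·a₂b₂ᵀ. S₀ and S₁ are linearly independent, so a₁b₁ᵀ and a₂b₂ᵀ must span the same plane of matrices: they are the rank-1 matrices of the form x·S₀ + y·S₁.
det(x·S₀ + y·S₁) is −180·x² + 90·xy + 540·y² = (-90)·(2·x + 3·y)(x − 2·y), vanishing at (x:y) = (3:-2) and (2:1).
M₁ = 3·S₀ − 2·S₁ = [[0, -63], [0, 42]] = (-21)·(3, -2)(0, 1)ᵀ and M₂ = 2·S₀ + S₁ = [[-42, 0], [-42, 0]] = (-42)·(1, 1)(1, 0)ᵀ, so take a₁ = (3, -2), b₁ = (0, 1), a₂ = (1, 1), b₂ = (1, 0).
Each slice is an integer combination of E₁ = a₁b₁ᵀ and E₂ = a₂b₂ᵀ: S₀ = −3·E₁ − 12·E₂, S₁ = 6·E₁ − 18·E₂; reading off coefficients, c₁ = (-3, 6) and c₂ = (-12, -18).
Hence T = (3, -2) (x) (0, 1) (x) (-3, 6) + (1, 1) (x) (1, 0) (x) (-12, -18), so rank(T) ≤ 2.
These bounds meet, so rank(T) = 2.
Check entry T[1,0,1] = -18: (-2)·(0)·(6) + (1)·(1)·(-18) = -18.

rank(T) = 2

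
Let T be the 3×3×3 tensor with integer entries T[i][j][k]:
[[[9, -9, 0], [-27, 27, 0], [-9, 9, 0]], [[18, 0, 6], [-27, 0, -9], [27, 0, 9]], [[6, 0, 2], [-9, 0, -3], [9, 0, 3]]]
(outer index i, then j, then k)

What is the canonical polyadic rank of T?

Lower bound: the mode-1 unfolding of T (rows indexed by i, columns by (j,k) = (0,0), (0,1), (0,2), (1,0), (1,1), (1,2), (2,0), (2,1), (2,2)) is [[9, -9, 0, -27, 27, 0, -9, 9, 0], [18, 0, 6, -27, 0, -9, 27, 0, 9], [6, 0, 2, -9, 0, -3, 9, 0, 3]].
There the 2×2 minor on rows i ∈ {0, 1}, columns (j,k) ∈ {(0,0), (0,1)} is det [[9, -9], [18, 0]] = 162 ≠ 0, so this unfolding has rank ≥ 2; CP rank is at least every unfolding rank, so rank(T) ≥ 2. (Unfolding ranks only ever bound the CP rank from below — rank(T) can be strictly larger than all of them — so the matching upper bound has to come from an explicit 2-term decomposition.)
Upper bound — finding two terms. Write S_k = T[:,:,k] for the frontal slices: S₀ = [[9, -27, -9], [18, -27, 27], [6, -9, 9]], S₁ = [[-9, 27, 9], [0, 0, 0], [0, 0, 0]], S₂ = [[0, 0, 0], [6, -9, 9], [2, -3, 3]].
If T = a₁ ⊗ b₁ ⊗ c₁ + a₂ ⊗ b₂ ⊗ c₂ then each S_k = c₁[k]·a₁b₁ᵀ + c₂[k]·a₂b₂ᵀ. S₀ and S₁ are linearly independent, so a₁b₁ᵀ and a₂b₂ᵀ must span the same plane of matrices: they are the rank-1 matrices of the form x·S₀ + y·S₁.
The 2×2 minor of x·S₀ + y·S₁ on rows {0,1}, columns {0,1} is 243·x² − 243·xy = 243·(x − y)(x), vanishing at (x:y) = (1:1) and (0:1).
M₁ = S₀ + S₁ = [[0, 0, 0], [18, -27, 27], [6, -9, 9]] = 3·[0, 3, 1][2, -3, 3]ᵀ and M₂ = S₁ = [[-9, 27, 9], [0, 0, 0], [0, 0, 0]] = (-9)·[1, 0, 0][1, -3, -1]ᵀ, so take a₁ = [0, 3, 1], b₁ = [2, -3, 3], a₂ = [1, 0, 0], b₂ = [1, -3, -1].
Each slice is an integer combination of E₁ = a₁b₁ᵀ and E₂ = a₂b₂ᵀ: S₀ = 3·E₁ + 9·E₂, S₁ = −9·E₂, S₂ = E₁; reading off coefficients, c₁ = [3, 0, 1] and c₂ = [9, -9, 0].
Hence T = [0, 3, 1] ⊗ [2, -3, 3] ⊗ [3, 0, 1] + [1, 0, 0] ⊗ [1, -3, -1] ⊗ [9, -9, 0], so rank(T) ≤ 2.
These bounds meet, so rank(T) = 2.

2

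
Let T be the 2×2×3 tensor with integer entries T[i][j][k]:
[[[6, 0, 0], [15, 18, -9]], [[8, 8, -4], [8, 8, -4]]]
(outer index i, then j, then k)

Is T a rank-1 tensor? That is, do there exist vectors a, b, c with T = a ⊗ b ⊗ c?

No

The mode-1 unfolding of T (rows indexed by i, columns by (j,k) = (0,0), (0,1), (0,2), (1,0), (1,1), (1,2)) is [[6, 0, 0, 15, 18, -9], [8, 8, -4, 8, 8, -4]].
There the 2×2 minor on rows i ∈ {0, 1}, columns (j,k) ∈ {(0,0), (0,1)} is det [[6, 0], [8, 8]] = 48 ≠ 0, so this unfolding has rank ≥ 2; CP rank is at least every unfolding rank, so rank(T) ≥ 2.
In particular rank(T) ≥ 2 > 1, so T is not rank-1.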